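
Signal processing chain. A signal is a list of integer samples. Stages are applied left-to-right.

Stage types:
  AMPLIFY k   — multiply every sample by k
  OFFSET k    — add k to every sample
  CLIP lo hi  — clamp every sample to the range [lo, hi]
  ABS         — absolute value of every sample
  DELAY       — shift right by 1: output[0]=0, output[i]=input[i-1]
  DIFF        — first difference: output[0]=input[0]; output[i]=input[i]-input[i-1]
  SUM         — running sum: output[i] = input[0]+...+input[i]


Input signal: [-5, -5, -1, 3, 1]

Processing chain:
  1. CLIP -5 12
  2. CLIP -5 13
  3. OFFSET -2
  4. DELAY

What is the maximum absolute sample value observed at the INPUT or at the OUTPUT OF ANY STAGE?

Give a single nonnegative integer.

Input: [-5, -5, -1, 3, 1] (max |s|=5)
Stage 1 (CLIP -5 12): clip(-5,-5,12)=-5, clip(-5,-5,12)=-5, clip(-1,-5,12)=-1, clip(3,-5,12)=3, clip(1,-5,12)=1 -> [-5, -5, -1, 3, 1] (max |s|=5)
Stage 2 (CLIP -5 13): clip(-5,-5,13)=-5, clip(-5,-5,13)=-5, clip(-1,-5,13)=-1, clip(3,-5,13)=3, clip(1,-5,13)=1 -> [-5, -5, -1, 3, 1] (max |s|=5)
Stage 3 (OFFSET -2): -5+-2=-7, -5+-2=-7, -1+-2=-3, 3+-2=1, 1+-2=-1 -> [-7, -7, -3, 1, -1] (max |s|=7)
Stage 4 (DELAY): [0, -7, -7, -3, 1] = [0, -7, -7, -3, 1] -> [0, -7, -7, -3, 1] (max |s|=7)
Overall max amplitude: 7

Answer: 7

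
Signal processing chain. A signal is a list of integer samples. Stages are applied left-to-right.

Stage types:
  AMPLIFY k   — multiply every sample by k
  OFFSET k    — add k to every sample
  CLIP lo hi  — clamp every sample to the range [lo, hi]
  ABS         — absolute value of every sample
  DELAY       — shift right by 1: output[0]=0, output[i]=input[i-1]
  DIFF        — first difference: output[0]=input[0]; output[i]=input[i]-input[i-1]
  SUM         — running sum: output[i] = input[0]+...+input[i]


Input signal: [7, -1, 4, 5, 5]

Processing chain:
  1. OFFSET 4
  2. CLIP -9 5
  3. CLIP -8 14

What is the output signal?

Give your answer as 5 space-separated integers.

Input: [7, -1, 4, 5, 5]
Stage 1 (OFFSET 4): 7+4=11, -1+4=3, 4+4=8, 5+4=9, 5+4=9 -> [11, 3, 8, 9, 9]
Stage 2 (CLIP -9 5): clip(11,-9,5)=5, clip(3,-9,5)=3, clip(8,-9,5)=5, clip(9,-9,5)=5, clip(9,-9,5)=5 -> [5, 3, 5, 5, 5]
Stage 3 (CLIP -8 14): clip(5,-8,14)=5, clip(3,-8,14)=3, clip(5,-8,14)=5, clip(5,-8,14)=5, clip(5,-8,14)=5 -> [5, 3, 5, 5, 5]

Answer: 5 3 5 5 5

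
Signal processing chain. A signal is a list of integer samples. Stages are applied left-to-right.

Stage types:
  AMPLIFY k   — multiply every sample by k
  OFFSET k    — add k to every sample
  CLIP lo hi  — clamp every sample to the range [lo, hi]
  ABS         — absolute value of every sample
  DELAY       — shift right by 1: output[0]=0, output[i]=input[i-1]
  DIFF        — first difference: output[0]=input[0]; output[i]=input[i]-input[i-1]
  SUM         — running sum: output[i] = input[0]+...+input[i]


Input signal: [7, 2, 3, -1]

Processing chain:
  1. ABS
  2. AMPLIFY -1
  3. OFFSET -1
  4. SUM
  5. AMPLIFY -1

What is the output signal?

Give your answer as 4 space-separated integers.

Input: [7, 2, 3, -1]
Stage 1 (ABS): |7|=7, |2|=2, |3|=3, |-1|=1 -> [7, 2, 3, 1]
Stage 2 (AMPLIFY -1): 7*-1=-7, 2*-1=-2, 3*-1=-3, 1*-1=-1 -> [-7, -2, -3, -1]
Stage 3 (OFFSET -1): -7+-1=-8, -2+-1=-3, -3+-1=-4, -1+-1=-2 -> [-8, -3, -4, -2]
Stage 4 (SUM): sum[0..0]=-8, sum[0..1]=-11, sum[0..2]=-15, sum[0..3]=-17 -> [-8, -11, -15, -17]
Stage 5 (AMPLIFY -1): -8*-1=8, -11*-1=11, -15*-1=15, -17*-1=17 -> [8, 11, 15, 17]

Answer: 8 11 15 17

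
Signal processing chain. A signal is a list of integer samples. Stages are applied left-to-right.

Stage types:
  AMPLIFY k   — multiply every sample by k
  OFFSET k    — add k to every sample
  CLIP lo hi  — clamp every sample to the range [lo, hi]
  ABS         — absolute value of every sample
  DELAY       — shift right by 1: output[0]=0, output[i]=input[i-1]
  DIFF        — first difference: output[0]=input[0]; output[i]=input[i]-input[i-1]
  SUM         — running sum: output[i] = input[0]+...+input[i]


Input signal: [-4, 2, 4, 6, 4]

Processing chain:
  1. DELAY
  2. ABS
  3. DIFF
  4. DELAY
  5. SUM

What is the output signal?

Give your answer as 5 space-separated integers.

Input: [-4, 2, 4, 6, 4]
Stage 1 (DELAY): [0, -4, 2, 4, 6] = [0, -4, 2, 4, 6] -> [0, -4, 2, 4, 6]
Stage 2 (ABS): |0|=0, |-4|=4, |2|=2, |4|=4, |6|=6 -> [0, 4, 2, 4, 6]
Stage 3 (DIFF): s[0]=0, 4-0=4, 2-4=-2, 4-2=2, 6-4=2 -> [0, 4, -2, 2, 2]
Stage 4 (DELAY): [0, 0, 4, -2, 2] = [0, 0, 4, -2, 2] -> [0, 0, 4, -2, 2]
Stage 5 (SUM): sum[0..0]=0, sum[0..1]=0, sum[0..2]=4, sum[0..3]=2, sum[0..4]=4 -> [0, 0, 4, 2, 4]

Answer: 0 0 4 2 4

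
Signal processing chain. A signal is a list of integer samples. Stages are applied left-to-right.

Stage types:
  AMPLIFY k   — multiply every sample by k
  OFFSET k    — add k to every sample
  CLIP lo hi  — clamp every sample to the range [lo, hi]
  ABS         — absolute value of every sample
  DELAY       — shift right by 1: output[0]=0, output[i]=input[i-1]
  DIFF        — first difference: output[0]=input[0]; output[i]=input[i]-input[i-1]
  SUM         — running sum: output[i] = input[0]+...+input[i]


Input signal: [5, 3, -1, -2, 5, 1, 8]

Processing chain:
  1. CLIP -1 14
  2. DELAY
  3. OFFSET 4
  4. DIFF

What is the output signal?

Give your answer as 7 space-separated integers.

Input: [5, 3, -1, -2, 5, 1, 8]
Stage 1 (CLIP -1 14): clip(5,-1,14)=5, clip(3,-1,14)=3, clip(-1,-1,14)=-1, clip(-2,-1,14)=-1, clip(5,-1,14)=5, clip(1,-1,14)=1, clip(8,-1,14)=8 -> [5, 3, -1, -1, 5, 1, 8]
Stage 2 (DELAY): [0, 5, 3, -1, -1, 5, 1] = [0, 5, 3, -1, -1, 5, 1] -> [0, 5, 3, -1, -1, 5, 1]
Stage 3 (OFFSET 4): 0+4=4, 5+4=9, 3+4=7, -1+4=3, -1+4=3, 5+4=9, 1+4=5 -> [4, 9, 7, 3, 3, 9, 5]
Stage 4 (DIFF): s[0]=4, 9-4=5, 7-9=-2, 3-7=-4, 3-3=0, 9-3=6, 5-9=-4 -> [4, 5, -2, -4, 0, 6, -4]

Answer: 4 5 -2 -4 0 6 -4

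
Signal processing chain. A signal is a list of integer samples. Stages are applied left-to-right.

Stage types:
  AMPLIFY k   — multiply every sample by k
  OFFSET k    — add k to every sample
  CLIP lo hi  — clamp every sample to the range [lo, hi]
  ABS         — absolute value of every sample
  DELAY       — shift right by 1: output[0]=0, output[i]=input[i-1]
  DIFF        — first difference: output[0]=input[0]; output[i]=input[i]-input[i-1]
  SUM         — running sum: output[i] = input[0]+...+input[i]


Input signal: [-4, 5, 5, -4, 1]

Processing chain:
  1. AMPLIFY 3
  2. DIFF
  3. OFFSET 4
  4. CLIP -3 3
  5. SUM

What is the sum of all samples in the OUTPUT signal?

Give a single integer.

Answer: 3

Derivation:
Input: [-4, 5, 5, -4, 1]
Stage 1 (AMPLIFY 3): -4*3=-12, 5*3=15, 5*3=15, -4*3=-12, 1*3=3 -> [-12, 15, 15, -12, 3]
Stage 2 (DIFF): s[0]=-12, 15--12=27, 15-15=0, -12-15=-27, 3--12=15 -> [-12, 27, 0, -27, 15]
Stage 3 (OFFSET 4): -12+4=-8, 27+4=31, 0+4=4, -27+4=-23, 15+4=19 -> [-8, 31, 4, -23, 19]
Stage 4 (CLIP -3 3): clip(-8,-3,3)=-3, clip(31,-3,3)=3, clip(4,-3,3)=3, clip(-23,-3,3)=-3, clip(19,-3,3)=3 -> [-3, 3, 3, -3, 3]
Stage 5 (SUM): sum[0..0]=-3, sum[0..1]=0, sum[0..2]=3, sum[0..3]=0, sum[0..4]=3 -> [-3, 0, 3, 0, 3]
Output sum: 3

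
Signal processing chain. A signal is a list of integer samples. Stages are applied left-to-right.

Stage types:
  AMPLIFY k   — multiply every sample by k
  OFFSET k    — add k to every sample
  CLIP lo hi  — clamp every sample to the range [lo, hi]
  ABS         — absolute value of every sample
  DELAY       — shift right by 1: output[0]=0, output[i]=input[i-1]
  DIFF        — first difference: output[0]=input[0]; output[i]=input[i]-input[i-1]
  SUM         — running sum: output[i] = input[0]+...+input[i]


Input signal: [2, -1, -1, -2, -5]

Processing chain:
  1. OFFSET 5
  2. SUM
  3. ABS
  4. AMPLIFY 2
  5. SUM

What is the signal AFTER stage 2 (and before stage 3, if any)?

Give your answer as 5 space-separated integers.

Input: [2, -1, -1, -2, -5]
Stage 1 (OFFSET 5): 2+5=7, -1+5=4, -1+5=4, -2+5=3, -5+5=0 -> [7, 4, 4, 3, 0]
Stage 2 (SUM): sum[0..0]=7, sum[0..1]=11, sum[0..2]=15, sum[0..3]=18, sum[0..4]=18 -> [7, 11, 15, 18, 18]

Answer: 7 11 15 18 18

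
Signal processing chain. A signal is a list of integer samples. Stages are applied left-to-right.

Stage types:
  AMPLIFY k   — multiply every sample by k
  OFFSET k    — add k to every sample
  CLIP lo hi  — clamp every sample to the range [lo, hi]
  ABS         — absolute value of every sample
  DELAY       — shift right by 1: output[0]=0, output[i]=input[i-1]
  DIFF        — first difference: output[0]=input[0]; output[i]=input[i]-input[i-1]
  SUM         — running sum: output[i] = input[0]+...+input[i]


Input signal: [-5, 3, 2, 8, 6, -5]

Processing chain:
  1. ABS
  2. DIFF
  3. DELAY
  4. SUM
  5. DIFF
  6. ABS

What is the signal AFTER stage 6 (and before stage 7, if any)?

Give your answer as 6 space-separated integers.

Input: [-5, 3, 2, 8, 6, -5]
Stage 1 (ABS): |-5|=5, |3|=3, |2|=2, |8|=8, |6|=6, |-5|=5 -> [5, 3, 2, 8, 6, 5]
Stage 2 (DIFF): s[0]=5, 3-5=-2, 2-3=-1, 8-2=6, 6-8=-2, 5-6=-1 -> [5, -2, -1, 6, -2, -1]
Stage 3 (DELAY): [0, 5, -2, -1, 6, -2] = [0, 5, -2, -1, 6, -2] -> [0, 5, -2, -1, 6, -2]
Stage 4 (SUM): sum[0..0]=0, sum[0..1]=5, sum[0..2]=3, sum[0..3]=2, sum[0..4]=8, sum[0..5]=6 -> [0, 5, 3, 2, 8, 6]
Stage 5 (DIFF): s[0]=0, 5-0=5, 3-5=-2, 2-3=-1, 8-2=6, 6-8=-2 -> [0, 5, -2, -1, 6, -2]
Stage 6 (ABS): |0|=0, |5|=5, |-2|=2, |-1|=1, |6|=6, |-2|=2 -> [0, 5, 2, 1, 6, 2]

Answer: 0 5 2 1 6 2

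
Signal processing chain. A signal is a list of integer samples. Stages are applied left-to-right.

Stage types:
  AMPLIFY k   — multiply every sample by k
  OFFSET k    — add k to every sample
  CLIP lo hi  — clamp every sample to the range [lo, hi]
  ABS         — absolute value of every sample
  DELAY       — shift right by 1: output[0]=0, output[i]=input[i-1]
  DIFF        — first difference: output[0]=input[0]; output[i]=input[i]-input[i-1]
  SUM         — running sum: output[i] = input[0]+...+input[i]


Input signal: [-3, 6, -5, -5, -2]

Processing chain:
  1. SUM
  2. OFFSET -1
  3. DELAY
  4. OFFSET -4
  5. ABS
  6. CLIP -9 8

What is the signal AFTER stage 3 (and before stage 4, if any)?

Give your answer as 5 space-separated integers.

Input: [-3, 6, -5, -5, -2]
Stage 1 (SUM): sum[0..0]=-3, sum[0..1]=3, sum[0..2]=-2, sum[0..3]=-7, sum[0..4]=-9 -> [-3, 3, -2, -7, -9]
Stage 2 (OFFSET -1): -3+-1=-4, 3+-1=2, -2+-1=-3, -7+-1=-8, -9+-1=-10 -> [-4, 2, -3, -8, -10]
Stage 3 (DELAY): [0, -4, 2, -3, -8] = [0, -4, 2, -3, -8] -> [0, -4, 2, -3, -8]

Answer: 0 -4 2 -3 -8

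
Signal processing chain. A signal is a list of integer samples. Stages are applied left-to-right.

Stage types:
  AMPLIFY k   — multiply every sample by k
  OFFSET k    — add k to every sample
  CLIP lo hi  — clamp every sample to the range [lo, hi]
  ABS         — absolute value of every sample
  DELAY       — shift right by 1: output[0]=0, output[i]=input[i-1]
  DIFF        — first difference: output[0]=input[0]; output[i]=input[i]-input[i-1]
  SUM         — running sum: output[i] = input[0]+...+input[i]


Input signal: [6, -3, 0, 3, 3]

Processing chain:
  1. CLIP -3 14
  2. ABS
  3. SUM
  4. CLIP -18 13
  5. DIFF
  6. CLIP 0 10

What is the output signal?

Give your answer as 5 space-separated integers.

Input: [6, -3, 0, 3, 3]
Stage 1 (CLIP -3 14): clip(6,-3,14)=6, clip(-3,-3,14)=-3, clip(0,-3,14)=0, clip(3,-3,14)=3, clip(3,-3,14)=3 -> [6, -3, 0, 3, 3]
Stage 2 (ABS): |6|=6, |-3|=3, |0|=0, |3|=3, |3|=3 -> [6, 3, 0, 3, 3]
Stage 3 (SUM): sum[0..0]=6, sum[0..1]=9, sum[0..2]=9, sum[0..3]=12, sum[0..4]=15 -> [6, 9, 9, 12, 15]
Stage 4 (CLIP -18 13): clip(6,-18,13)=6, clip(9,-18,13)=9, clip(9,-18,13)=9, clip(12,-18,13)=12, clip(15,-18,13)=13 -> [6, 9, 9, 12, 13]
Stage 5 (DIFF): s[0]=6, 9-6=3, 9-9=0, 12-9=3, 13-12=1 -> [6, 3, 0, 3, 1]
Stage 6 (CLIP 0 10): clip(6,0,10)=6, clip(3,0,10)=3, clip(0,0,10)=0, clip(3,0,10)=3, clip(1,0,10)=1 -> [6, 3, 0, 3, 1]

Answer: 6 3 0 3 1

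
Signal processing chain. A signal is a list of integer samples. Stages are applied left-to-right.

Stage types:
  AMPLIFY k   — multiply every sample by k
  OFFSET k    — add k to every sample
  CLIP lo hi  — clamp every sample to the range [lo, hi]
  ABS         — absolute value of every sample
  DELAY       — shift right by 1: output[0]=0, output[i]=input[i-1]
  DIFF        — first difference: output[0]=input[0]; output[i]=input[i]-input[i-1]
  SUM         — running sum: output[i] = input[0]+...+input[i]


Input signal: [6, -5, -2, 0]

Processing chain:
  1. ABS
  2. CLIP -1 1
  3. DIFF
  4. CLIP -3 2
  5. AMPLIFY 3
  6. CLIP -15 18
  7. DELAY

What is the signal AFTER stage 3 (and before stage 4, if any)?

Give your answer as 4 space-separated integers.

Answer: 1 0 0 -1

Derivation:
Input: [6, -5, -2, 0]
Stage 1 (ABS): |6|=6, |-5|=5, |-2|=2, |0|=0 -> [6, 5, 2, 0]
Stage 2 (CLIP -1 1): clip(6,-1,1)=1, clip(5,-1,1)=1, clip(2,-1,1)=1, clip(0,-1,1)=0 -> [1, 1, 1, 0]
Stage 3 (DIFF): s[0]=1, 1-1=0, 1-1=0, 0-1=-1 -> [1, 0, 0, -1]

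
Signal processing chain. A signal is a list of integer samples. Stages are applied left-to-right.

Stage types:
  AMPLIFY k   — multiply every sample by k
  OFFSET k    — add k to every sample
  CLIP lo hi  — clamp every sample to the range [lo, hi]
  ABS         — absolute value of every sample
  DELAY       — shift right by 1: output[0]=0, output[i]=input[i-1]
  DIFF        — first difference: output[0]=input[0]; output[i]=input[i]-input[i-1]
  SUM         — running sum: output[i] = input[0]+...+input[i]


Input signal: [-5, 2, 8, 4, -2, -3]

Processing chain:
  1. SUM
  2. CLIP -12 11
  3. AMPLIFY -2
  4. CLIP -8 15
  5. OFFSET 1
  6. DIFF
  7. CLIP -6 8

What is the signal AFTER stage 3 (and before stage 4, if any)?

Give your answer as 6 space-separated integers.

Answer: 10 6 -10 -18 -14 -8

Derivation:
Input: [-5, 2, 8, 4, -2, -3]
Stage 1 (SUM): sum[0..0]=-5, sum[0..1]=-3, sum[0..2]=5, sum[0..3]=9, sum[0..4]=7, sum[0..5]=4 -> [-5, -3, 5, 9, 7, 4]
Stage 2 (CLIP -12 11): clip(-5,-12,11)=-5, clip(-3,-12,11)=-3, clip(5,-12,11)=5, clip(9,-12,11)=9, clip(7,-12,11)=7, clip(4,-12,11)=4 -> [-5, -3, 5, 9, 7, 4]
Stage 3 (AMPLIFY -2): -5*-2=10, -3*-2=6, 5*-2=-10, 9*-2=-18, 7*-2=-14, 4*-2=-8 -> [10, 6, -10, -18, -14, -8]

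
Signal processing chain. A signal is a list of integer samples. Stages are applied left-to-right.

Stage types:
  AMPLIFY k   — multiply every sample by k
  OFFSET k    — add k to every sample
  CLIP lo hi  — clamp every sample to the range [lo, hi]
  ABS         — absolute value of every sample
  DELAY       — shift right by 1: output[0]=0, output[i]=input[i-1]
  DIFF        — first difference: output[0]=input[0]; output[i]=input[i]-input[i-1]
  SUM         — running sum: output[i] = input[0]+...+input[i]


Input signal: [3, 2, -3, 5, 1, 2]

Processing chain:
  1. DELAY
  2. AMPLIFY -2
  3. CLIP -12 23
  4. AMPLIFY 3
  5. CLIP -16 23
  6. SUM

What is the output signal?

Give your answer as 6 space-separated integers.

Input: [3, 2, -3, 5, 1, 2]
Stage 1 (DELAY): [0, 3, 2, -3, 5, 1] = [0, 3, 2, -3, 5, 1] -> [0, 3, 2, -3, 5, 1]
Stage 2 (AMPLIFY -2): 0*-2=0, 3*-2=-6, 2*-2=-4, -3*-2=6, 5*-2=-10, 1*-2=-2 -> [0, -6, -4, 6, -10, -2]
Stage 3 (CLIP -12 23): clip(0,-12,23)=0, clip(-6,-12,23)=-6, clip(-4,-12,23)=-4, clip(6,-12,23)=6, clip(-10,-12,23)=-10, clip(-2,-12,23)=-2 -> [0, -6, -4, 6, -10, -2]
Stage 4 (AMPLIFY 3): 0*3=0, -6*3=-18, -4*3=-12, 6*3=18, -10*3=-30, -2*3=-6 -> [0, -18, -12, 18, -30, -6]
Stage 5 (CLIP -16 23): clip(0,-16,23)=0, clip(-18,-16,23)=-16, clip(-12,-16,23)=-12, clip(18,-16,23)=18, clip(-30,-16,23)=-16, clip(-6,-16,23)=-6 -> [0, -16, -12, 18, -16, -6]
Stage 6 (SUM): sum[0..0]=0, sum[0..1]=-16, sum[0..2]=-28, sum[0..3]=-10, sum[0..4]=-26, sum[0..5]=-32 -> [0, -16, -28, -10, -26, -32]

Answer: 0 -16 -28 -10 -26 -32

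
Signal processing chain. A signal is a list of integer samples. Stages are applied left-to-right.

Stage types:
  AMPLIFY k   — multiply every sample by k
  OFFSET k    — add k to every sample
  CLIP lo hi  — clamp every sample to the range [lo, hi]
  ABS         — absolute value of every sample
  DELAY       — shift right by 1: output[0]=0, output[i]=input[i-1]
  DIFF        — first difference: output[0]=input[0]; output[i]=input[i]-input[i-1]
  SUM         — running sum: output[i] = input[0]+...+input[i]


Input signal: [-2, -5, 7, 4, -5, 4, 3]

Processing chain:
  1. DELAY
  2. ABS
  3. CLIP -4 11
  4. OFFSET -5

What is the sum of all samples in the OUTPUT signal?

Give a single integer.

Answer: -8

Derivation:
Input: [-2, -5, 7, 4, -5, 4, 3]
Stage 1 (DELAY): [0, -2, -5, 7, 4, -5, 4] = [0, -2, -5, 7, 4, -5, 4] -> [0, -2, -5, 7, 4, -5, 4]
Stage 2 (ABS): |0|=0, |-2|=2, |-5|=5, |7|=7, |4|=4, |-5|=5, |4|=4 -> [0, 2, 5, 7, 4, 5, 4]
Stage 3 (CLIP -4 11): clip(0,-4,11)=0, clip(2,-4,11)=2, clip(5,-4,11)=5, clip(7,-4,11)=7, clip(4,-4,11)=4, clip(5,-4,11)=5, clip(4,-4,11)=4 -> [0, 2, 5, 7, 4, 5, 4]
Stage 4 (OFFSET -5): 0+-5=-5, 2+-5=-3, 5+-5=0, 7+-5=2, 4+-5=-1, 5+-5=0, 4+-5=-1 -> [-5, -3, 0, 2, -1, 0, -1]
Output sum: -8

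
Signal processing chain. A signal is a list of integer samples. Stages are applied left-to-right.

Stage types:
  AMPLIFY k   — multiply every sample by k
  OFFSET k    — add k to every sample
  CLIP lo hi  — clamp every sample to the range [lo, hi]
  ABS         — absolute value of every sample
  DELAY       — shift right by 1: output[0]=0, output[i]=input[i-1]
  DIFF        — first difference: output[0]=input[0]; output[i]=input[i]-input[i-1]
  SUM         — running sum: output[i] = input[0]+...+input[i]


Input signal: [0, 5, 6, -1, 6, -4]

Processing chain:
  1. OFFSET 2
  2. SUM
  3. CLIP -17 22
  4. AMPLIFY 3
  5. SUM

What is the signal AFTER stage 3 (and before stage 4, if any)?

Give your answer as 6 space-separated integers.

Answer: 2 9 17 18 22 22

Derivation:
Input: [0, 5, 6, -1, 6, -4]
Stage 1 (OFFSET 2): 0+2=2, 5+2=7, 6+2=8, -1+2=1, 6+2=8, -4+2=-2 -> [2, 7, 8, 1, 8, -2]
Stage 2 (SUM): sum[0..0]=2, sum[0..1]=9, sum[0..2]=17, sum[0..3]=18, sum[0..4]=26, sum[0..5]=24 -> [2, 9, 17, 18, 26, 24]
Stage 3 (CLIP -17 22): clip(2,-17,22)=2, clip(9,-17,22)=9, clip(17,-17,22)=17, clip(18,-17,22)=18, clip(26,-17,22)=22, clip(24,-17,22)=22 -> [2, 9, 17, 18, 22, 22]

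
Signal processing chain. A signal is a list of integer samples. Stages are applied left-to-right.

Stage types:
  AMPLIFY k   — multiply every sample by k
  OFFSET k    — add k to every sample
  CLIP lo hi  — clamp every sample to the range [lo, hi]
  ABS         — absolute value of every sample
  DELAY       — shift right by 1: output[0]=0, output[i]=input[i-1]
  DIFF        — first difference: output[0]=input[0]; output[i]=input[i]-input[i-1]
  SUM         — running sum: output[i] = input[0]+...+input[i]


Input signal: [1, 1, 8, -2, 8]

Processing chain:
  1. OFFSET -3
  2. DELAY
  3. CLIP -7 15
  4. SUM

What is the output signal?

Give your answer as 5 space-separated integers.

Answer: 0 -2 -4 1 -4

Derivation:
Input: [1, 1, 8, -2, 8]
Stage 1 (OFFSET -3): 1+-3=-2, 1+-3=-2, 8+-3=5, -2+-3=-5, 8+-3=5 -> [-2, -2, 5, -5, 5]
Stage 2 (DELAY): [0, -2, -2, 5, -5] = [0, -2, -2, 5, -5] -> [0, -2, -2, 5, -5]
Stage 3 (CLIP -7 15): clip(0,-7,15)=0, clip(-2,-7,15)=-2, clip(-2,-7,15)=-2, clip(5,-7,15)=5, clip(-5,-7,15)=-5 -> [0, -2, -2, 5, -5]
Stage 4 (SUM): sum[0..0]=0, sum[0..1]=-2, sum[0..2]=-4, sum[0..3]=1, sum[0..4]=-4 -> [0, -2, -4, 1, -4]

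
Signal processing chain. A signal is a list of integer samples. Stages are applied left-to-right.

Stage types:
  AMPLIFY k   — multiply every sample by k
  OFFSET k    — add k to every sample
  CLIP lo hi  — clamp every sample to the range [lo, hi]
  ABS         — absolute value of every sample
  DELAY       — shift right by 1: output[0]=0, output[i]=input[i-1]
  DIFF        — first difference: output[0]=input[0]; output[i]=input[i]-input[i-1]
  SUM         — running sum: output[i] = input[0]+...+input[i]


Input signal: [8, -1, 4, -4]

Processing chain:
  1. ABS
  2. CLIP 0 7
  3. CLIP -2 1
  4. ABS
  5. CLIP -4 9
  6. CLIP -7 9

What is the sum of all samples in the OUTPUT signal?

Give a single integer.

Input: [8, -1, 4, -4]
Stage 1 (ABS): |8|=8, |-1|=1, |4|=4, |-4|=4 -> [8, 1, 4, 4]
Stage 2 (CLIP 0 7): clip(8,0,7)=7, clip(1,0,7)=1, clip(4,0,7)=4, clip(4,0,7)=4 -> [7, 1, 4, 4]
Stage 3 (CLIP -2 1): clip(7,-2,1)=1, clip(1,-2,1)=1, clip(4,-2,1)=1, clip(4,-2,1)=1 -> [1, 1, 1, 1]
Stage 4 (ABS): |1|=1, |1|=1, |1|=1, |1|=1 -> [1, 1, 1, 1]
Stage 5 (CLIP -4 9): clip(1,-4,9)=1, clip(1,-4,9)=1, clip(1,-4,9)=1, clip(1,-4,9)=1 -> [1, 1, 1, 1]
Stage 6 (CLIP -7 9): clip(1,-7,9)=1, clip(1,-7,9)=1, clip(1,-7,9)=1, clip(1,-7,9)=1 -> [1, 1, 1, 1]
Output sum: 4

Answer: 4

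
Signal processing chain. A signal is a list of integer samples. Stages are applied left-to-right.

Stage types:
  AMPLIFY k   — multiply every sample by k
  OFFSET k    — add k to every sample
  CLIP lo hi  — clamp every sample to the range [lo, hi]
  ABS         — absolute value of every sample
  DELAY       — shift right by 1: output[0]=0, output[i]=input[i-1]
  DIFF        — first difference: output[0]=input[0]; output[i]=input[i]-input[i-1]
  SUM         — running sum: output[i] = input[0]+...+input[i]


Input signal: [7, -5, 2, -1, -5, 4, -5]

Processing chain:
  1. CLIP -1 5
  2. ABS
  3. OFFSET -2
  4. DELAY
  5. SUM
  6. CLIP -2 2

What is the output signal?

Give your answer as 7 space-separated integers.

Answer: 0 2 2 2 1 0 2

Derivation:
Input: [7, -5, 2, -1, -5, 4, -5]
Stage 1 (CLIP -1 5): clip(7,-1,5)=5, clip(-5,-1,5)=-1, clip(2,-1,5)=2, clip(-1,-1,5)=-1, clip(-5,-1,5)=-1, clip(4,-1,5)=4, clip(-5,-1,5)=-1 -> [5, -1, 2, -1, -1, 4, -1]
Stage 2 (ABS): |5|=5, |-1|=1, |2|=2, |-1|=1, |-1|=1, |4|=4, |-1|=1 -> [5, 1, 2, 1, 1, 4, 1]
Stage 3 (OFFSET -2): 5+-2=3, 1+-2=-1, 2+-2=0, 1+-2=-1, 1+-2=-1, 4+-2=2, 1+-2=-1 -> [3, -1, 0, -1, -1, 2, -1]
Stage 4 (DELAY): [0, 3, -1, 0, -1, -1, 2] = [0, 3, -1, 0, -1, -1, 2] -> [0, 3, -1, 0, -1, -1, 2]
Stage 5 (SUM): sum[0..0]=0, sum[0..1]=3, sum[0..2]=2, sum[0..3]=2, sum[0..4]=1, sum[0..5]=0, sum[0..6]=2 -> [0, 3, 2, 2, 1, 0, 2]
Stage 6 (CLIP -2 2): clip(0,-2,2)=0, clip(3,-2,2)=2, clip(2,-2,2)=2, clip(2,-2,2)=2, clip(1,-2,2)=1, clip(0,-2,2)=0, clip(2,-2,2)=2 -> [0, 2, 2, 2, 1, 0, 2]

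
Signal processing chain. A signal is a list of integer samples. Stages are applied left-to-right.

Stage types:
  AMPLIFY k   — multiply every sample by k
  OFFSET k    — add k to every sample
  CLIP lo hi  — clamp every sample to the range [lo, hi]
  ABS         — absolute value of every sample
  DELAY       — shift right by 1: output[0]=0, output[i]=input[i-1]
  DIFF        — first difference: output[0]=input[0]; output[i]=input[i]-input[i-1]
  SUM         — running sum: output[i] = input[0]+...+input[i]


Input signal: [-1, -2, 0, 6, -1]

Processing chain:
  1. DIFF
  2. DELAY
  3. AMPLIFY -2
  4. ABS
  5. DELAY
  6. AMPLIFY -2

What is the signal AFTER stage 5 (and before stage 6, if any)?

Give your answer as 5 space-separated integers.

Input: [-1, -2, 0, 6, -1]
Stage 1 (DIFF): s[0]=-1, -2--1=-1, 0--2=2, 6-0=6, -1-6=-7 -> [-1, -1, 2, 6, -7]
Stage 2 (DELAY): [0, -1, -1, 2, 6] = [0, -1, -1, 2, 6] -> [0, -1, -1, 2, 6]
Stage 3 (AMPLIFY -2): 0*-2=0, -1*-2=2, -1*-2=2, 2*-2=-4, 6*-2=-12 -> [0, 2, 2, -4, -12]
Stage 4 (ABS): |0|=0, |2|=2, |2|=2, |-4|=4, |-12|=12 -> [0, 2, 2, 4, 12]
Stage 5 (DELAY): [0, 0, 2, 2, 4] = [0, 0, 2, 2, 4] -> [0, 0, 2, 2, 4]

Answer: 0 0 2 2 4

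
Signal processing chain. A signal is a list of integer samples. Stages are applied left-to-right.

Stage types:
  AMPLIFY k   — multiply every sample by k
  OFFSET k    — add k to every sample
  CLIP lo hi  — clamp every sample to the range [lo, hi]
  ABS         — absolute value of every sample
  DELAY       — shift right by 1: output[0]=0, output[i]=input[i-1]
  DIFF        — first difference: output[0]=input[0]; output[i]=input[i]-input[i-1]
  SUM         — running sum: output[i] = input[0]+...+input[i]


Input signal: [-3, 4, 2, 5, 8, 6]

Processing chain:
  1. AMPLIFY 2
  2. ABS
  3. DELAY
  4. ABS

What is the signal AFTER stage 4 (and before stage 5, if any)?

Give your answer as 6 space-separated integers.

Answer: 0 6 8 4 10 16

Derivation:
Input: [-3, 4, 2, 5, 8, 6]
Stage 1 (AMPLIFY 2): -3*2=-6, 4*2=8, 2*2=4, 5*2=10, 8*2=16, 6*2=12 -> [-6, 8, 4, 10, 16, 12]
Stage 2 (ABS): |-6|=6, |8|=8, |4|=4, |10|=10, |16|=16, |12|=12 -> [6, 8, 4, 10, 16, 12]
Stage 3 (DELAY): [0, 6, 8, 4, 10, 16] = [0, 6, 8, 4, 10, 16] -> [0, 6, 8, 4, 10, 16]
Stage 4 (ABS): |0|=0, |6|=6, |8|=8, |4|=4, |10|=10, |16|=16 -> [0, 6, 8, 4, 10, 16]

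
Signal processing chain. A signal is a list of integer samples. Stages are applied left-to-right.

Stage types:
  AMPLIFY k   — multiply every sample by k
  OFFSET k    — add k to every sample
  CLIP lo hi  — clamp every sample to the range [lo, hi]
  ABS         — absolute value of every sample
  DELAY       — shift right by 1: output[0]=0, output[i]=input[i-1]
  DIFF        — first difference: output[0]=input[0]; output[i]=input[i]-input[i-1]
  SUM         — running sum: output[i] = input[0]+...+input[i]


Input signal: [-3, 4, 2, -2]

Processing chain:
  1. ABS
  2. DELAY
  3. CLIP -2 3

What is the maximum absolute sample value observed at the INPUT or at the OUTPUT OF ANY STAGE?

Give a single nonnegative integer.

Answer: 4

Derivation:
Input: [-3, 4, 2, -2] (max |s|=4)
Stage 1 (ABS): |-3|=3, |4|=4, |2|=2, |-2|=2 -> [3, 4, 2, 2] (max |s|=4)
Stage 2 (DELAY): [0, 3, 4, 2] = [0, 3, 4, 2] -> [0, 3, 4, 2] (max |s|=4)
Stage 3 (CLIP -2 3): clip(0,-2,3)=0, clip(3,-2,3)=3, clip(4,-2,3)=3, clip(2,-2,3)=2 -> [0, 3, 3, 2] (max |s|=3)
Overall max amplitude: 4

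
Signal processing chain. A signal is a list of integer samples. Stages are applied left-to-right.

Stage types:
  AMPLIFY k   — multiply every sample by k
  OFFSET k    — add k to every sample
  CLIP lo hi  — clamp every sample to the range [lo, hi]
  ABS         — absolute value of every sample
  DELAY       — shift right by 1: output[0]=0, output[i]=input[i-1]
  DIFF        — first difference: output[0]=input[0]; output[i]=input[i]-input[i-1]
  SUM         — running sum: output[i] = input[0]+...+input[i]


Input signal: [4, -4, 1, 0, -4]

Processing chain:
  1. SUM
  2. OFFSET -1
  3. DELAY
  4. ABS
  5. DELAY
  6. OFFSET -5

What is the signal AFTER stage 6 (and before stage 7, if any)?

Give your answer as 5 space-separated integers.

Input: [4, -4, 1, 0, -4]
Stage 1 (SUM): sum[0..0]=4, sum[0..1]=0, sum[0..2]=1, sum[0..3]=1, sum[0..4]=-3 -> [4, 0, 1, 1, -3]
Stage 2 (OFFSET -1): 4+-1=3, 0+-1=-1, 1+-1=0, 1+-1=0, -3+-1=-4 -> [3, -1, 0, 0, -4]
Stage 3 (DELAY): [0, 3, -1, 0, 0] = [0, 3, -1, 0, 0] -> [0, 3, -1, 0, 0]
Stage 4 (ABS): |0|=0, |3|=3, |-1|=1, |0|=0, |0|=0 -> [0, 3, 1, 0, 0]
Stage 5 (DELAY): [0, 0, 3, 1, 0] = [0, 0, 3, 1, 0] -> [0, 0, 3, 1, 0]
Stage 6 (OFFSET -5): 0+-5=-5, 0+-5=-5, 3+-5=-2, 1+-5=-4, 0+-5=-5 -> [-5, -5, -2, -4, -5]

Answer: -5 -5 -2 -4 -5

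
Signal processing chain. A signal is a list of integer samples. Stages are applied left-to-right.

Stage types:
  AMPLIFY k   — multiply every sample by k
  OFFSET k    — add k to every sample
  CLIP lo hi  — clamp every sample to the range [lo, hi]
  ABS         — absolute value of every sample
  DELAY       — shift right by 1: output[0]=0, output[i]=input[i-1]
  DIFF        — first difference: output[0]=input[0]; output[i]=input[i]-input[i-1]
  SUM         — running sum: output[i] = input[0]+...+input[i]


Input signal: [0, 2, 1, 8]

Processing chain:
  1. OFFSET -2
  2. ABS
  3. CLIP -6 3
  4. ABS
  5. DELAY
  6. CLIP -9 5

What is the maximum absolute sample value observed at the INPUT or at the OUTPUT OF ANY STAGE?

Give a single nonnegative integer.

Answer: 8

Derivation:
Input: [0, 2, 1, 8] (max |s|=8)
Stage 1 (OFFSET -2): 0+-2=-2, 2+-2=0, 1+-2=-1, 8+-2=6 -> [-2, 0, -1, 6] (max |s|=6)
Stage 2 (ABS): |-2|=2, |0|=0, |-1|=1, |6|=6 -> [2, 0, 1, 6] (max |s|=6)
Stage 3 (CLIP -6 3): clip(2,-6,3)=2, clip(0,-6,3)=0, clip(1,-6,3)=1, clip(6,-6,3)=3 -> [2, 0, 1, 3] (max |s|=3)
Stage 4 (ABS): |2|=2, |0|=0, |1|=1, |3|=3 -> [2, 0, 1, 3] (max |s|=3)
Stage 5 (DELAY): [0, 2, 0, 1] = [0, 2, 0, 1] -> [0, 2, 0, 1] (max |s|=2)
Stage 6 (CLIP -9 5): clip(0,-9,5)=0, clip(2,-9,5)=2, clip(0,-9,5)=0, clip(1,-9,5)=1 -> [0, 2, 0, 1] (max |s|=2)
Overall max amplitude: 8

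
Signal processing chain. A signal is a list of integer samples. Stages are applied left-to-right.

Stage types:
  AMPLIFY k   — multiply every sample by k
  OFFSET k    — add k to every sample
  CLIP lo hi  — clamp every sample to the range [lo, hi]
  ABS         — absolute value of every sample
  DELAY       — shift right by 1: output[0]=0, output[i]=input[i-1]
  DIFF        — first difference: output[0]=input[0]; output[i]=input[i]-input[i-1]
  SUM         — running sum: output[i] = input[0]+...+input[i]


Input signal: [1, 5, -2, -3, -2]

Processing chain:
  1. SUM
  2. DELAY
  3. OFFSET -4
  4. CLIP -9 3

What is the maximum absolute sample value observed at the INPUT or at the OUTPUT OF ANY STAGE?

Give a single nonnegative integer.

Answer: 6

Derivation:
Input: [1, 5, -2, -3, -2] (max |s|=5)
Stage 1 (SUM): sum[0..0]=1, sum[0..1]=6, sum[0..2]=4, sum[0..3]=1, sum[0..4]=-1 -> [1, 6, 4, 1, -1] (max |s|=6)
Stage 2 (DELAY): [0, 1, 6, 4, 1] = [0, 1, 6, 4, 1] -> [0, 1, 6, 4, 1] (max |s|=6)
Stage 3 (OFFSET -4): 0+-4=-4, 1+-4=-3, 6+-4=2, 4+-4=0, 1+-4=-3 -> [-4, -3, 2, 0, -3] (max |s|=4)
Stage 4 (CLIP -9 3): clip(-4,-9,3)=-4, clip(-3,-9,3)=-3, clip(2,-9,3)=2, clip(0,-9,3)=0, clip(-3,-9,3)=-3 -> [-4, -3, 2, 0, -3] (max |s|=4)
Overall max amplitude: 6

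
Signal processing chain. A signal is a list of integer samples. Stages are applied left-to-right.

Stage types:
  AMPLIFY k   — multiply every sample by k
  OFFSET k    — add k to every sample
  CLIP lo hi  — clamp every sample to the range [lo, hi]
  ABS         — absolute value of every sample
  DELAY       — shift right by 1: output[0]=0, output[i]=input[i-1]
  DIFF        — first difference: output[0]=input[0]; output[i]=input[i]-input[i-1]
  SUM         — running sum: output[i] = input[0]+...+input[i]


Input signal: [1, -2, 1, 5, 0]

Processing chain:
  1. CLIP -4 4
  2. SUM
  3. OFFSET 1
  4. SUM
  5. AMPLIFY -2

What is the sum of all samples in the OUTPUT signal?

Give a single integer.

Answer: -56

Derivation:
Input: [1, -2, 1, 5, 0]
Stage 1 (CLIP -4 4): clip(1,-4,4)=1, clip(-2,-4,4)=-2, clip(1,-4,4)=1, clip(5,-4,4)=4, clip(0,-4,4)=0 -> [1, -2, 1, 4, 0]
Stage 2 (SUM): sum[0..0]=1, sum[0..1]=-1, sum[0..2]=0, sum[0..3]=4, sum[0..4]=4 -> [1, -1, 0, 4, 4]
Stage 3 (OFFSET 1): 1+1=2, -1+1=0, 0+1=1, 4+1=5, 4+1=5 -> [2, 0, 1, 5, 5]
Stage 4 (SUM): sum[0..0]=2, sum[0..1]=2, sum[0..2]=3, sum[0..3]=8, sum[0..4]=13 -> [2, 2, 3, 8, 13]
Stage 5 (AMPLIFY -2): 2*-2=-4, 2*-2=-4, 3*-2=-6, 8*-2=-16, 13*-2=-26 -> [-4, -4, -6, -16, -26]
Output sum: -56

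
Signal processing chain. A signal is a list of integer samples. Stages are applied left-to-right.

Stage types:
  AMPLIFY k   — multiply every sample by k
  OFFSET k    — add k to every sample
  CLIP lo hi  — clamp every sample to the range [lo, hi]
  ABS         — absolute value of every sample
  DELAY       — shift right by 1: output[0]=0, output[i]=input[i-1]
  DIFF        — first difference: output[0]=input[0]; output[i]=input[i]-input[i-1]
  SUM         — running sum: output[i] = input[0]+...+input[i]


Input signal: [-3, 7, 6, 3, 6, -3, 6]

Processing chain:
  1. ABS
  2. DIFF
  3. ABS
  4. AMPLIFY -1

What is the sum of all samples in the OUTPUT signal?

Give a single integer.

Answer: -20

Derivation:
Input: [-3, 7, 6, 3, 6, -3, 6]
Stage 1 (ABS): |-3|=3, |7|=7, |6|=6, |3|=3, |6|=6, |-3|=3, |6|=6 -> [3, 7, 6, 3, 6, 3, 6]
Stage 2 (DIFF): s[0]=3, 7-3=4, 6-7=-1, 3-6=-3, 6-3=3, 3-6=-3, 6-3=3 -> [3, 4, -1, -3, 3, -3, 3]
Stage 3 (ABS): |3|=3, |4|=4, |-1|=1, |-3|=3, |3|=3, |-3|=3, |3|=3 -> [3, 4, 1, 3, 3, 3, 3]
Stage 4 (AMPLIFY -1): 3*-1=-3, 4*-1=-4, 1*-1=-1, 3*-1=-3, 3*-1=-3, 3*-1=-3, 3*-1=-3 -> [-3, -4, -1, -3, -3, -3, -3]
Output sum: -20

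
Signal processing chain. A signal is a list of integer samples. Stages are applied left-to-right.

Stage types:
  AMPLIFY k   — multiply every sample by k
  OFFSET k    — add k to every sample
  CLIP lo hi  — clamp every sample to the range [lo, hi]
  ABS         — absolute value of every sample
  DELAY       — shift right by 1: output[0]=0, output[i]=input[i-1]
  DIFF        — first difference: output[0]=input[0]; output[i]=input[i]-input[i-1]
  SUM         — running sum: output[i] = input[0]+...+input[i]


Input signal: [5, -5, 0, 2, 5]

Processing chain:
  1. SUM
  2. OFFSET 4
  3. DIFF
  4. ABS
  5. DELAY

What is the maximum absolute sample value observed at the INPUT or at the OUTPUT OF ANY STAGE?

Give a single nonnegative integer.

Input: [5, -5, 0, 2, 5] (max |s|=5)
Stage 1 (SUM): sum[0..0]=5, sum[0..1]=0, sum[0..2]=0, sum[0..3]=2, sum[0..4]=7 -> [5, 0, 0, 2, 7] (max |s|=7)
Stage 2 (OFFSET 4): 5+4=9, 0+4=4, 0+4=4, 2+4=6, 7+4=11 -> [9, 4, 4, 6, 11] (max |s|=11)
Stage 3 (DIFF): s[0]=9, 4-9=-5, 4-4=0, 6-4=2, 11-6=5 -> [9, -5, 0, 2, 5] (max |s|=9)
Stage 4 (ABS): |9|=9, |-5|=5, |0|=0, |2|=2, |5|=5 -> [9, 5, 0, 2, 5] (max |s|=9)
Stage 5 (DELAY): [0, 9, 5, 0, 2] = [0, 9, 5, 0, 2] -> [0, 9, 5, 0, 2] (max |s|=9)
Overall max amplitude: 11

Answer: 11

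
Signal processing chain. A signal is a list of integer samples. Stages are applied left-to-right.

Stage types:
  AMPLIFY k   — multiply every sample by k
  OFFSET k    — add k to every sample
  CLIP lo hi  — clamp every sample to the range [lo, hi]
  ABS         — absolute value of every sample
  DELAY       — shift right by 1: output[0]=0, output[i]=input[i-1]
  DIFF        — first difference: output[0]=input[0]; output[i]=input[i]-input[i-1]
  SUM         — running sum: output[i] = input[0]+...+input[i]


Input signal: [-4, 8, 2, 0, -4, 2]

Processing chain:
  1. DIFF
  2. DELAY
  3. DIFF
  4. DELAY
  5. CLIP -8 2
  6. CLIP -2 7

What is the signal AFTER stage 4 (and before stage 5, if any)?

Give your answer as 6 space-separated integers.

Answer: 0 0 -4 16 -18 4

Derivation:
Input: [-4, 8, 2, 0, -4, 2]
Stage 1 (DIFF): s[0]=-4, 8--4=12, 2-8=-6, 0-2=-2, -4-0=-4, 2--4=6 -> [-4, 12, -6, -2, -4, 6]
Stage 2 (DELAY): [0, -4, 12, -6, -2, -4] = [0, -4, 12, -6, -2, -4] -> [0, -4, 12, -6, -2, -4]
Stage 3 (DIFF): s[0]=0, -4-0=-4, 12--4=16, -6-12=-18, -2--6=4, -4--2=-2 -> [0, -4, 16, -18, 4, -2]
Stage 4 (DELAY): [0, 0, -4, 16, -18, 4] = [0, 0, -4, 16, -18, 4] -> [0, 0, -4, 16, -18, 4]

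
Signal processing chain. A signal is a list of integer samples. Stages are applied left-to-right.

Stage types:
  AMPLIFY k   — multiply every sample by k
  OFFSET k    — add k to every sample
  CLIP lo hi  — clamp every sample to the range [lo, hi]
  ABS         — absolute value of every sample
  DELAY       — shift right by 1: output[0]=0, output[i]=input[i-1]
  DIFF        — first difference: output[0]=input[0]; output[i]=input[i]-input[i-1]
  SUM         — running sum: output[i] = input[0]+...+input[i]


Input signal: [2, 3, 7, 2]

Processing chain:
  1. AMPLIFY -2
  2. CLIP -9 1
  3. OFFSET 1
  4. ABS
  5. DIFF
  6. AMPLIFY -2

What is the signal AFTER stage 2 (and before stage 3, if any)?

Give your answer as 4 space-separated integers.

Input: [2, 3, 7, 2]
Stage 1 (AMPLIFY -2): 2*-2=-4, 3*-2=-6, 7*-2=-14, 2*-2=-4 -> [-4, -6, -14, -4]
Stage 2 (CLIP -9 1): clip(-4,-9,1)=-4, clip(-6,-9,1)=-6, clip(-14,-9,1)=-9, clip(-4,-9,1)=-4 -> [-4, -6, -9, -4]

Answer: -4 -6 -9 -4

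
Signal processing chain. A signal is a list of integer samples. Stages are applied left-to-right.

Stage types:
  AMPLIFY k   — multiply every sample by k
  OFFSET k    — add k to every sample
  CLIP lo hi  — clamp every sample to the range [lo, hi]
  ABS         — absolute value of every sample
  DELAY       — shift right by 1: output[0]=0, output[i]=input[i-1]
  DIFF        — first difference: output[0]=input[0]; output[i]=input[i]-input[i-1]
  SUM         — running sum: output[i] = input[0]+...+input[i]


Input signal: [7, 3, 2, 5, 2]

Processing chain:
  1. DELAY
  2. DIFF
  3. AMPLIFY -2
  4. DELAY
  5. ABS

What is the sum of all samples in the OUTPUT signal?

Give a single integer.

Answer: 24

Derivation:
Input: [7, 3, 2, 5, 2]
Stage 1 (DELAY): [0, 7, 3, 2, 5] = [0, 7, 3, 2, 5] -> [0, 7, 3, 2, 5]
Stage 2 (DIFF): s[0]=0, 7-0=7, 3-7=-4, 2-3=-1, 5-2=3 -> [0, 7, -4, -1, 3]
Stage 3 (AMPLIFY -2): 0*-2=0, 7*-2=-14, -4*-2=8, -1*-2=2, 3*-2=-6 -> [0, -14, 8, 2, -6]
Stage 4 (DELAY): [0, 0, -14, 8, 2] = [0, 0, -14, 8, 2] -> [0, 0, -14, 8, 2]
Stage 5 (ABS): |0|=0, |0|=0, |-14|=14, |8|=8, |2|=2 -> [0, 0, 14, 8, 2]
Output sum: 24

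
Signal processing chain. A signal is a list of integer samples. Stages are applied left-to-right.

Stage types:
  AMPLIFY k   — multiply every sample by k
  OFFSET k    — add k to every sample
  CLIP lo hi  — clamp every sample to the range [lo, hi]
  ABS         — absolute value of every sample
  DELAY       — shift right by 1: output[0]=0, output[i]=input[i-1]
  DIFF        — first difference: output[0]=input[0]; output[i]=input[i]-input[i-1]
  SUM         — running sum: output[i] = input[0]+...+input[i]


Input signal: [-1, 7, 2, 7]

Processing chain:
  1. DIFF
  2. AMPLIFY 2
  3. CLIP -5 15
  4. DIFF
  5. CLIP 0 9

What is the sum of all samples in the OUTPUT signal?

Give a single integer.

Answer: 18

Derivation:
Input: [-1, 7, 2, 7]
Stage 1 (DIFF): s[0]=-1, 7--1=8, 2-7=-5, 7-2=5 -> [-1, 8, -5, 5]
Stage 2 (AMPLIFY 2): -1*2=-2, 8*2=16, -5*2=-10, 5*2=10 -> [-2, 16, -10, 10]
Stage 3 (CLIP -5 15): clip(-2,-5,15)=-2, clip(16,-5,15)=15, clip(-10,-5,15)=-5, clip(10,-5,15)=10 -> [-2, 15, -5, 10]
Stage 4 (DIFF): s[0]=-2, 15--2=17, -5-15=-20, 10--5=15 -> [-2, 17, -20, 15]
Stage 5 (CLIP 0 9): clip(-2,0,9)=0, clip(17,0,9)=9, clip(-20,0,9)=0, clip(15,0,9)=9 -> [0, 9, 0, 9]
Output sum: 18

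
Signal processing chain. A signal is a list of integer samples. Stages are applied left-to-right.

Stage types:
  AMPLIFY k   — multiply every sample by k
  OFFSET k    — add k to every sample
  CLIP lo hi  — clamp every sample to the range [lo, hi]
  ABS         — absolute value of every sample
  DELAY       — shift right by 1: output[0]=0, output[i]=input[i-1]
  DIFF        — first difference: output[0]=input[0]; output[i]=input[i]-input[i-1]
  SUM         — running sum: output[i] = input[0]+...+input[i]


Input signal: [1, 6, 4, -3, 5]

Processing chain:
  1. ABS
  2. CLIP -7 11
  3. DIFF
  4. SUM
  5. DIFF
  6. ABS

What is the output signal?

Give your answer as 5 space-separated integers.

Input: [1, 6, 4, -3, 5]
Stage 1 (ABS): |1|=1, |6|=6, |4|=4, |-3|=3, |5|=5 -> [1, 6, 4, 3, 5]
Stage 2 (CLIP -7 11): clip(1,-7,11)=1, clip(6,-7,11)=6, clip(4,-7,11)=4, clip(3,-7,11)=3, clip(5,-7,11)=5 -> [1, 6, 4, 3, 5]
Stage 3 (DIFF): s[0]=1, 6-1=5, 4-6=-2, 3-4=-1, 5-3=2 -> [1, 5, -2, -1, 2]
Stage 4 (SUM): sum[0..0]=1, sum[0..1]=6, sum[0..2]=4, sum[0..3]=3, sum[0..4]=5 -> [1, 6, 4, 3, 5]
Stage 5 (DIFF): s[0]=1, 6-1=5, 4-6=-2, 3-4=-1, 5-3=2 -> [1, 5, -2, -1, 2]
Stage 6 (ABS): |1|=1, |5|=5, |-2|=2, |-1|=1, |2|=2 -> [1, 5, 2, 1, 2]

Answer: 1 5 2 1 2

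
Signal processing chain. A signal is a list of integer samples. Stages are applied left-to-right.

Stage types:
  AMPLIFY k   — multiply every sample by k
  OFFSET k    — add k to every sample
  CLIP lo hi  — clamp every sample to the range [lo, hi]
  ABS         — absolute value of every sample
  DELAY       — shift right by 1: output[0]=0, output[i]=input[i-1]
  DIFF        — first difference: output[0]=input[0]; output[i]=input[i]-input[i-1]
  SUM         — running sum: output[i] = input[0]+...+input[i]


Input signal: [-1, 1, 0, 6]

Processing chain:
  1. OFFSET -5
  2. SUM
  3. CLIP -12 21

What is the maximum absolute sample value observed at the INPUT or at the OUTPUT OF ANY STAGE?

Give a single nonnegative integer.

Input: [-1, 1, 0, 6] (max |s|=6)
Stage 1 (OFFSET -5): -1+-5=-6, 1+-5=-4, 0+-5=-5, 6+-5=1 -> [-6, -4, -5, 1] (max |s|=6)
Stage 2 (SUM): sum[0..0]=-6, sum[0..1]=-10, sum[0..2]=-15, sum[0..3]=-14 -> [-6, -10, -15, -14] (max |s|=15)
Stage 3 (CLIP -12 21): clip(-6,-12,21)=-6, clip(-10,-12,21)=-10, clip(-15,-12,21)=-12, clip(-14,-12,21)=-12 -> [-6, -10, -12, -12] (max |s|=12)
Overall max amplitude: 15

Answer: 15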